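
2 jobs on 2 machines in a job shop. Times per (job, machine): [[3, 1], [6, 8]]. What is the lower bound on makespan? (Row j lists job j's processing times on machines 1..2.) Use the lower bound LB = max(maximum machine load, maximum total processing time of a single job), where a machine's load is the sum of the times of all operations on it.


Machine loads:
  Machine 1: 3 + 6 = 9
  Machine 2: 1 + 8 = 9
Max machine load = 9
Job totals:
  Job 1: 4
  Job 2: 14
Max job total = 14
Lower bound = max(9, 14) = 14

14


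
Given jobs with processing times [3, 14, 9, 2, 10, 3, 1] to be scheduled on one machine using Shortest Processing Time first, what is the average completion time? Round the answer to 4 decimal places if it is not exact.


Sort jobs by processing time (SPT order): [1, 2, 3, 3, 9, 10, 14]
Compute completion times sequentially:
  Job 1: processing = 1, completes at 1
  Job 2: processing = 2, completes at 3
  Job 3: processing = 3, completes at 6
  Job 4: processing = 3, completes at 9
  Job 5: processing = 9, completes at 18
  Job 6: processing = 10, completes at 28
  Job 7: processing = 14, completes at 42
Sum of completion times = 107
Average completion time = 107/7 = 15.2857

15.2857


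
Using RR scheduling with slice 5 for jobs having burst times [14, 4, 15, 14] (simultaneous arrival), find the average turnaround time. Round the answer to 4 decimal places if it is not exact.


Time quantum = 5
Execution trace:
  J1 runs 5 units, time = 5
  J2 runs 4 units, time = 9
  J3 runs 5 units, time = 14
  J4 runs 5 units, time = 19
  J1 runs 5 units, time = 24
  J3 runs 5 units, time = 29
  J4 runs 5 units, time = 34
  J1 runs 4 units, time = 38
  J3 runs 5 units, time = 43
  J4 runs 4 units, time = 47
Finish times: [38, 9, 43, 47]
Average turnaround = 137/4 = 34.25

34.25


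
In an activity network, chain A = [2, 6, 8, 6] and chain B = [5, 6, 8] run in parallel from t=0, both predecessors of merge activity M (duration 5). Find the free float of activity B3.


ES(B3) = sum of predecessors on chain B = 11
EF(B3) = ES + duration = 11 + 8 = 19
Successor of B3 is M. ES(M) = max(sum(A), sum(B)) = max(22, 19) = 22
Free float = ES(successor) - EF(current) = 22 - 19 = 3

3


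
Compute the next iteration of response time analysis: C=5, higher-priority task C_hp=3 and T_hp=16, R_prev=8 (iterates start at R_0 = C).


R_next = C + ceil(R_prev / T_hp) * C_hp
ceil(8 / 16) = ceil(0.5) = 1
Interference = 1 * 3 = 3
R_next = 5 + 3 = 8
R_next = R_prev, so the iteration has converged (response time = 8).

8


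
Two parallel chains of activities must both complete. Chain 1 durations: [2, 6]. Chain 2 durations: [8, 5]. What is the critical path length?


Path A total = 2 + 6 = 8
Path B total = 8 + 5 = 13
Critical path = longest path = max(8, 13) = 13

13


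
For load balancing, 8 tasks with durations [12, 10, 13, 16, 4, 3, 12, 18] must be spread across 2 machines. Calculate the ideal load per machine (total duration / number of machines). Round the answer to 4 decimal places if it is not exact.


Total processing time = 12 + 10 + 13 + 16 + 4 + 3 + 12 + 18 = 88
Number of machines = 2
Ideal balanced load = 88 / 2 = 44.0

44.0


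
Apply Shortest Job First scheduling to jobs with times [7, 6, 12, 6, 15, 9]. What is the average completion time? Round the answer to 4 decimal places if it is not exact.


SJF order (ascending): [6, 6, 7, 9, 12, 15]
Completion times:
  Job 1: burst=6, C=6
  Job 2: burst=6, C=12
  Job 3: burst=7, C=19
  Job 4: burst=9, C=28
  Job 5: burst=12, C=40
  Job 6: burst=15, C=55
Average completion = 160/6 = 26.6667

26.6667


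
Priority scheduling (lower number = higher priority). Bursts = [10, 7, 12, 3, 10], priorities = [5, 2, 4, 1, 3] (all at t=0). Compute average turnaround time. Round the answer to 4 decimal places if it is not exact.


Sort by priority (ascending = highest first):
Order: [(1, 3), (2, 7), (3, 10), (4, 12), (5, 10)]
Completion times:
  Priority 1, burst=3, C=3
  Priority 2, burst=7, C=10
  Priority 3, burst=10, C=20
  Priority 4, burst=12, C=32
  Priority 5, burst=10, C=42
Average turnaround = 107/5 = 21.4

21.4


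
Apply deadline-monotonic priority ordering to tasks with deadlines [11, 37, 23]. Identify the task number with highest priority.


Sort tasks by relative deadline (ascending):
  Task 1: deadline = 11
  Task 3: deadline = 23
  Task 2: deadline = 37
Priority order (highest first): [1, 3, 2]
Highest priority task = 1

1


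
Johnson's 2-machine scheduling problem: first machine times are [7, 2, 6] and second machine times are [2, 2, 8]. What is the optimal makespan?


Apply Johnson's rule:
  Group 1 (a <= b): [(2, 2, 2), (3, 6, 8)]
  Group 2 (a > b): [(1, 7, 2)]
Optimal job order: [2, 3, 1]
Schedule:
  Job 2: M1 done at 2, M2 done at 4
  Job 3: M1 done at 8, M2 done at 16
  Job 1: M1 done at 15, M2 done at 18
Makespan = 18

18


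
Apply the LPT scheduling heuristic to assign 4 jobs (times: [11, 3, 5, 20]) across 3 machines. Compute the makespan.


Sort jobs in decreasing order (LPT): [20, 11, 5, 3]
Assign each job to the least loaded machine:
  Machine 1: jobs [20], load = 20
  Machine 2: jobs [11], load = 11
  Machine 3: jobs [5, 3], load = 8
Makespan = max load = 20

20


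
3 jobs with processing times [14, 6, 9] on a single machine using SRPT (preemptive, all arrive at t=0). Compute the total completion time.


Since all jobs arrive at t=0, SRPT equals SPT ordering.
SPT order: [6, 9, 14]
Completion times:
  Job 1: p=6, C=6
  Job 2: p=9, C=15
  Job 3: p=14, C=29
Total completion time = 6 + 15 + 29 = 50

50


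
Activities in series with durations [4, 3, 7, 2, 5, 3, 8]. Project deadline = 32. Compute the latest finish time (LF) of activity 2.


LF(activity 2) = deadline - sum of successor durations
Successors: activities 3 through 7 with durations [7, 2, 5, 3, 8]
Sum of successor durations = 25
LF = 32 - 25 = 7

7


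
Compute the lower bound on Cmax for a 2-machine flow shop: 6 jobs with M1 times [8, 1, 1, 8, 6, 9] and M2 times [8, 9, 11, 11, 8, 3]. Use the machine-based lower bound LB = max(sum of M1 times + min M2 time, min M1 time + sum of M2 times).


LB1 = sum(M1 times) + min(M2 times) = 33 + 3 = 36
LB2 = min(M1 times) + sum(M2 times) = 1 + 50 = 51
Lower bound = max(LB1, LB2) = max(36, 51) = 51

51


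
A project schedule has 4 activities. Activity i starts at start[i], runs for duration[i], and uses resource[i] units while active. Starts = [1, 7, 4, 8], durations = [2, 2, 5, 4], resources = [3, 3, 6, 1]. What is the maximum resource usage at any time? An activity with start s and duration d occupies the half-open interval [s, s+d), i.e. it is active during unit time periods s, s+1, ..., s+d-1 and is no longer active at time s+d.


Each activity i is active on [start_i, start_i + duration_i).
Compute total resource usage per time slot:
  t=0: active resources = [], total = 0
  t=1: active resources = [3], total = 3
  t=2: active resources = [3], total = 3
  t=3: active resources = [], total = 0
  t=4: active resources = [6], total = 6
  t=5: active resources = [6], total = 6
  t=6: active resources = [6], total = 6
  t=7: active resources = [3, 6], total = 9
  t=8: active resources = [3, 6, 1], total = 10
  t=9: active resources = [1], total = 1
  t=10: active resources = [1], total = 1
  t=11: active resources = [1], total = 1
Peak resource demand = 10

10


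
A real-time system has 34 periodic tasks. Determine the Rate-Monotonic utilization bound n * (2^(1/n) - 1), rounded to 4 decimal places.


Compute 2^(1/34) = 1.0205959096
Subtract 1: 1.0205959096 - 1 = 0.0205959096
Multiply by n: 34 * 0.0205959096 = 0.7002609264
Round to 4 dp: 0.7003

0.7003


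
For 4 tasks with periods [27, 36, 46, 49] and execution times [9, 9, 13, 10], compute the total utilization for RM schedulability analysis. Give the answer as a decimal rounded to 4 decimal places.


Compute individual utilizations (exact fractions):
  Task 1: C/T = 9/27 = 1/3 (approx. 0.3333)
  Task 2: C/T = 9/36 = 1/4 (approx. 0.25)
  Task 3: C/T = 13/46 (approx. 0.2826)
  Task 4: C/T = 10/49 (approx. 0.2041)
Total utilization U = 1/3 + 1/4 + 13/46 + 10/49 = 14471/13524
Rounded to 4 decimal places: U = 1.0700
RM (Liu & Layland) bound for 4 tasks = 0.756828; compare with U = 14471/13524 (approx. 1.070024)
U > 1, so the task set is not schedulable (processor overloaded).

1.0700


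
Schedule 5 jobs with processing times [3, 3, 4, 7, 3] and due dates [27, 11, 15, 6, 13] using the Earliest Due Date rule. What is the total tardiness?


Sort by due date (EDD order): [(7, 6), (3, 11), (3, 13), (4, 15), (3, 27)]
Compute completion times and tardiness:
  Job 1: p=7, d=6, C=7, tardiness=max(0,7-6)=1
  Job 2: p=3, d=11, C=10, tardiness=max(0,10-11)=0
  Job 3: p=3, d=13, C=13, tardiness=max(0,13-13)=0
  Job 4: p=4, d=15, C=17, tardiness=max(0,17-15)=2
  Job 5: p=3, d=27, C=20, tardiness=max(0,20-27)=0
Total tardiness = 3

3


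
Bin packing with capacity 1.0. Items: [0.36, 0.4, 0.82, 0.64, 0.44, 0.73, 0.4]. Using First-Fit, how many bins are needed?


Place items sequentially using First-Fit:
  Item 0.36 -> new Bin 1
  Item 0.4 -> Bin 1 (now 0.76)
  Item 0.82 -> new Bin 2
  Item 0.64 -> new Bin 3
  Item 0.44 -> new Bin 4
  Item 0.73 -> new Bin 5
  Item 0.4 -> Bin 4 (now 0.84)
Total bins used = 5

5


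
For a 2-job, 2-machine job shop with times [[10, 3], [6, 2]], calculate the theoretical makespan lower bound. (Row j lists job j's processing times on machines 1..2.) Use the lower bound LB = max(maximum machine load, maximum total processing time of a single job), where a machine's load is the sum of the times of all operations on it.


Machine loads:
  Machine 1: 10 + 6 = 16
  Machine 2: 3 + 2 = 5
Max machine load = 16
Job totals:
  Job 1: 13
  Job 2: 8
Max job total = 13
Lower bound = max(16, 13) = 16

16


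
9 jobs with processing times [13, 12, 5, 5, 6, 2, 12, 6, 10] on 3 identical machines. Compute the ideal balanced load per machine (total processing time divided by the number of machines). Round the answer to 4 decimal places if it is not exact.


Total processing time = 13 + 12 + 5 + 5 + 6 + 2 + 12 + 6 + 10 = 71
Number of machines = 3
Ideal balanced load = 71 / 3 = 23.6667

23.6667


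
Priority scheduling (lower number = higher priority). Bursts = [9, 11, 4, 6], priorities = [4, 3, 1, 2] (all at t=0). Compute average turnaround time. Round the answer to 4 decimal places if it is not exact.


Sort by priority (ascending = highest first):
Order: [(1, 4), (2, 6), (3, 11), (4, 9)]
Completion times:
  Priority 1, burst=4, C=4
  Priority 2, burst=6, C=10
  Priority 3, burst=11, C=21
  Priority 4, burst=9, C=30
Average turnaround = 65/4 = 16.25

16.25


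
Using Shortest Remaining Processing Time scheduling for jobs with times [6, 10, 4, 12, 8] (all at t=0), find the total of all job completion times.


Since all jobs arrive at t=0, SRPT equals SPT ordering.
SPT order: [4, 6, 8, 10, 12]
Completion times:
  Job 1: p=4, C=4
  Job 2: p=6, C=10
  Job 3: p=8, C=18
  Job 4: p=10, C=28
  Job 5: p=12, C=40
Total completion time = 4 + 10 + 18 + 28 + 40 = 100

100


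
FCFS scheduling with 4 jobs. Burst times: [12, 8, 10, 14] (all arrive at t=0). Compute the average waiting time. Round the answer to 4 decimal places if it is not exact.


FCFS order (as given): [12, 8, 10, 14]
Waiting times:
  Job 1: wait = 0
  Job 2: wait = 12
  Job 3: wait = 20
  Job 4: wait = 30
Sum of waiting times = 62
Average waiting time = 62/4 = 15.5

15.5


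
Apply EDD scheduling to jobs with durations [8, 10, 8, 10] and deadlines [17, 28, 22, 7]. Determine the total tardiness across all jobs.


Sort by due date (EDD order): [(10, 7), (8, 17), (8, 22), (10, 28)]
Compute completion times and tardiness:
  Job 1: p=10, d=7, C=10, tardiness=max(0,10-7)=3
  Job 2: p=8, d=17, C=18, tardiness=max(0,18-17)=1
  Job 3: p=8, d=22, C=26, tardiness=max(0,26-22)=4
  Job 4: p=10, d=28, C=36, tardiness=max(0,36-28)=8
Total tardiness = 16

16


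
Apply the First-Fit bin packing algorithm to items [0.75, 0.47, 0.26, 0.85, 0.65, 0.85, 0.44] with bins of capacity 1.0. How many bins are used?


Place items sequentially using First-Fit:
  Item 0.75 -> new Bin 1
  Item 0.47 -> new Bin 2
  Item 0.26 -> Bin 2 (now 0.73)
  Item 0.85 -> new Bin 3
  Item 0.65 -> new Bin 4
  Item 0.85 -> new Bin 5
  Item 0.44 -> new Bin 6
Total bins used = 6

6


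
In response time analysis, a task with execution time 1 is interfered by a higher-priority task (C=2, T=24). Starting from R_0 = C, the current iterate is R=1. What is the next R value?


R_next = C + ceil(R_prev / T_hp) * C_hp
ceil(1 / 24) = ceil(0.0417) = 1
Interference = 1 * 2 = 2
R_next = 1 + 2 = 3

3


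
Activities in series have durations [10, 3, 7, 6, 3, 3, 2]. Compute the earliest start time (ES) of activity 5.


Activity 5 starts after activities 1 through 4 complete.
Predecessor durations: [10, 3, 7, 6]
ES = 10 + 3 + 7 + 6 = 26

26


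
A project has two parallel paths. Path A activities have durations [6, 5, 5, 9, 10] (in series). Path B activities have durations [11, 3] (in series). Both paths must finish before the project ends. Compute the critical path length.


Path A total = 6 + 5 + 5 + 9 + 10 = 35
Path B total = 11 + 3 = 14
Critical path = longest path = max(35, 14) = 35

35


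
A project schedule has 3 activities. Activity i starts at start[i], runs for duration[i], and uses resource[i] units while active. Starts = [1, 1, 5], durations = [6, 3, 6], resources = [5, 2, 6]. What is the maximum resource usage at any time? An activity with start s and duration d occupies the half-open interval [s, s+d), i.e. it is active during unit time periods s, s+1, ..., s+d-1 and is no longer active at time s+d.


Each activity i is active on [start_i, start_i + duration_i).
Compute total resource usage per time slot:
  t=0: active resources = [], total = 0
  t=1: active resources = [5, 2], total = 7
  t=2: active resources = [5, 2], total = 7
  t=3: active resources = [5, 2], total = 7
  t=4: active resources = [5], total = 5
  t=5: active resources = [5, 6], total = 11
  t=6: active resources = [5, 6], total = 11
  t=7: active resources = [6], total = 6
  t=8: active resources = [6], total = 6
  t=9: active resources = [6], total = 6
  t=10: active resources = [6], total = 6
Peak resource demand = 11

11


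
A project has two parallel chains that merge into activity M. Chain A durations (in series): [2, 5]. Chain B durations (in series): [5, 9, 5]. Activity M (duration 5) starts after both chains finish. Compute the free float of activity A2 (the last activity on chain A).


ES(A2) = sum of predecessors on chain A = 2
EF(A2) = ES + duration = 2 + 5 = 7
Successor of A2 is M. ES(M) = max(sum(A), sum(B)) = max(7, 19) = 19
Free float = ES(successor) - EF(current) = 19 - 7 = 12

12


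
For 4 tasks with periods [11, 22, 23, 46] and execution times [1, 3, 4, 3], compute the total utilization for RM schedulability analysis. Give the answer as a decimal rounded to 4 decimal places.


Compute individual utilizations (exact fractions):
  Task 1: C/T = 1/11 (approx. 0.0909)
  Task 2: C/T = 3/22 (approx. 0.1364)
  Task 3: C/T = 4/23 (approx. 0.1739)
  Task 4: C/T = 3/46 (approx. 0.0652)
Total utilization U = 1/11 + 3/22 + 4/23 + 3/46 = 118/253
Rounded to 4 decimal places: U = 0.4664
RM (Liu & Layland) bound for 4 tasks = 0.756828; compare with U = 118/253 (approx. 0.466403)
U <= bound, so schedulable by RM sufficient condition.

0.4664


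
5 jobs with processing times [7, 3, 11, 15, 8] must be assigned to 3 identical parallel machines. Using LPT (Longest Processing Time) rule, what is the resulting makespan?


Sort jobs in decreasing order (LPT): [15, 11, 8, 7, 3]
Assign each job to the least loaded machine:
  Machine 1: jobs [15], load = 15
  Machine 2: jobs [11, 3], load = 14
  Machine 3: jobs [8, 7], load = 15
Makespan = max load = 15

15


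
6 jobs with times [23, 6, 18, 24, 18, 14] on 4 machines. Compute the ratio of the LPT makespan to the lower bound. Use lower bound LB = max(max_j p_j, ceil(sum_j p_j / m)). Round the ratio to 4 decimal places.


LPT order: [24, 23, 18, 18, 14, 6]
Machine loads after assignment: [24, 23, 32, 24]
LPT makespan = 32
Lower bound = max(max_job, ceil(total/4)) = max(24, 26) = 26
Ratio = 32 / 26 = 1.2308

1.2308


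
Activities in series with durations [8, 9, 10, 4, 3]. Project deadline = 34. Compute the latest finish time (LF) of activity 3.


LF(activity 3) = deadline - sum of successor durations
Successors: activities 4 through 5 with durations [4, 3]
Sum of successor durations = 7
LF = 34 - 7 = 27

27


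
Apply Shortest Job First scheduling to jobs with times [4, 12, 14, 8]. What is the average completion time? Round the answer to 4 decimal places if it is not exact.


SJF order (ascending): [4, 8, 12, 14]
Completion times:
  Job 1: burst=4, C=4
  Job 2: burst=8, C=12
  Job 3: burst=12, C=24
  Job 4: burst=14, C=38
Average completion = 78/4 = 19.5

19.5


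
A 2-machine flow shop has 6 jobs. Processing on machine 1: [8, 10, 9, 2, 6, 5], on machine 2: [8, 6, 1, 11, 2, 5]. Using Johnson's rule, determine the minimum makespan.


Apply Johnson's rule:
  Group 1 (a <= b): [(4, 2, 11), (6, 5, 5), (1, 8, 8)]
  Group 2 (a > b): [(2, 10, 6), (5, 6, 2), (3, 9, 1)]
Optimal job order: [4, 6, 1, 2, 5, 3]
Schedule:
  Job 4: M1 done at 2, M2 done at 13
  Job 6: M1 done at 7, M2 done at 18
  Job 1: M1 done at 15, M2 done at 26
  Job 2: M1 done at 25, M2 done at 32
  Job 5: M1 done at 31, M2 done at 34
  Job 3: M1 done at 40, M2 done at 41
Makespan = 41

41


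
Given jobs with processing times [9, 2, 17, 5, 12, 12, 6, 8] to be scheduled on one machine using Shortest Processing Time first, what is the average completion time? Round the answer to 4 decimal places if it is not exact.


Sort jobs by processing time (SPT order): [2, 5, 6, 8, 9, 12, 12, 17]
Compute completion times sequentially:
  Job 1: processing = 2, completes at 2
  Job 2: processing = 5, completes at 7
  Job 3: processing = 6, completes at 13
  Job 4: processing = 8, completes at 21
  Job 5: processing = 9, completes at 30
  Job 6: processing = 12, completes at 42
  Job 7: processing = 12, completes at 54
  Job 8: processing = 17, completes at 71
Sum of completion times = 240
Average completion time = 240/8 = 30.0

30.0


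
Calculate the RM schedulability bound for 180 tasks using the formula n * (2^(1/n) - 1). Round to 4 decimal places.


Compute 2^(1/180) = 1.0038582416
Subtract 1: 1.0038582416 - 1 = 0.0038582416
Multiply by n: 180 * 0.0038582416 = 0.6944834880
Round to 4 dp: 0.6945

0.6945


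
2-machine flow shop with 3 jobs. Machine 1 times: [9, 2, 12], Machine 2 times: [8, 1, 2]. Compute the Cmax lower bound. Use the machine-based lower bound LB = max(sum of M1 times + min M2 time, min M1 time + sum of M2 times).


LB1 = sum(M1 times) + min(M2 times) = 23 + 1 = 24
LB2 = min(M1 times) + sum(M2 times) = 2 + 11 = 13
Lower bound = max(LB1, LB2) = max(24, 13) = 24

24


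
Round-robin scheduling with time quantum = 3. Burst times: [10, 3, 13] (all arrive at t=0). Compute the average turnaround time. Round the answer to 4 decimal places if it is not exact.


Time quantum = 3
Execution trace:
  J1 runs 3 units, time = 3
  J2 runs 3 units, time = 6
  J3 runs 3 units, time = 9
  J1 runs 3 units, time = 12
  J3 runs 3 units, time = 15
  J1 runs 3 units, time = 18
  J3 runs 3 units, time = 21
  J1 runs 1 units, time = 22
  J3 runs 3 units, time = 25
  J3 runs 1 units, time = 26
Finish times: [22, 6, 26]
Average turnaround = 54/3 = 18.0

18.0


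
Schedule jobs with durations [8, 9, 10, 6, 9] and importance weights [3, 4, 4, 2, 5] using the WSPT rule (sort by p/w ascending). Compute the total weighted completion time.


Compute p/w ratios and sort ascending (WSPT): [(9, 5), (9, 4), (10, 4), (8, 3), (6, 2)]
Compute weighted completion times:
  Job (p=9,w=5): C=9, w*C=5*9=45
  Job (p=9,w=4): C=18, w*C=4*18=72
  Job (p=10,w=4): C=28, w*C=4*28=112
  Job (p=8,w=3): C=36, w*C=3*36=108
  Job (p=6,w=2): C=42, w*C=2*42=84
Total weighted completion time = 421

421


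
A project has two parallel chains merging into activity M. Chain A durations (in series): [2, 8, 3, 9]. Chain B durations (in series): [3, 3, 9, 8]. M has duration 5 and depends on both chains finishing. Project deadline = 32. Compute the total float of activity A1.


Forward pass: ES(A1) = sum of predecessors on chain A = 0
EF = ES + duration = 0 + 2 = 2
Backward pass: LF(M) = deadline = 32; LS(M) = 32 - 5 = 27
LF(A1) = LS(M) - sum(successors on chain A) = 27 - 20 = 7
LS = LF - duration = 7 - 2 = 5
Total float = LS - ES = 5 - 0 = 5

5


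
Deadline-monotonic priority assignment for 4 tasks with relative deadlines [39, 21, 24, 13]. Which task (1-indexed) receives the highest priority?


Sort tasks by relative deadline (ascending):
  Task 4: deadline = 13
  Task 2: deadline = 21
  Task 3: deadline = 24
  Task 1: deadline = 39
Priority order (highest first): [4, 2, 3, 1]
Highest priority task = 4

4


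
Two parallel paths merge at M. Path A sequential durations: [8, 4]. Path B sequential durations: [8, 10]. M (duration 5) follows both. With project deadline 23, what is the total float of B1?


Forward pass: ES(B1) = sum of predecessors on chain B = 0
EF = ES + duration = 0 + 8 = 8
Backward pass: LF(M) = deadline = 23; LS(M) = 23 - 5 = 18
LF(B1) = LS(M) - sum(successors on chain B) = 18 - 10 = 8
LS = LF - duration = 8 - 8 = 0
Total float = LS - ES = 0 - 0 = 0

0


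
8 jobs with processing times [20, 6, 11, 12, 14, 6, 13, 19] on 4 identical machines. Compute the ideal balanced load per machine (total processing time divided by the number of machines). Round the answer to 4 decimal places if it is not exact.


Total processing time = 20 + 6 + 11 + 12 + 14 + 6 + 13 + 19 = 101
Number of machines = 4
Ideal balanced load = 101 / 4 = 25.25

25.25


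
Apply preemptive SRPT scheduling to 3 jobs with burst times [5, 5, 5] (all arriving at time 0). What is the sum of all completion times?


Since all jobs arrive at t=0, SRPT equals SPT ordering.
SPT order: [5, 5, 5]
Completion times:
  Job 1: p=5, C=5
  Job 2: p=5, C=10
  Job 3: p=5, C=15
Total completion time = 5 + 10 + 15 = 30

30


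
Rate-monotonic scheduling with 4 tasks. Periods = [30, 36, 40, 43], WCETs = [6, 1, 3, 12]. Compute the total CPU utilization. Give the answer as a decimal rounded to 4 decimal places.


Compute individual utilizations (exact fractions):
  Task 1: C/T = 6/30 = 1/5 (approx. 0.2)
  Task 2: C/T = 1/36 (approx. 0.0278)
  Task 3: C/T = 3/40 (approx. 0.075)
  Task 4: C/T = 12/43 (approx. 0.2791)
Total utilization U = 1/5 + 1/36 + 3/40 + 12/43 = 9007/15480
Rounded to 4 decimal places: U = 0.5818
RM (Liu & Layland) bound for 4 tasks = 0.756828; compare with U = 9007/15480 (approx. 0.581848)
U <= bound, so schedulable by RM sufficient condition.

0.5818


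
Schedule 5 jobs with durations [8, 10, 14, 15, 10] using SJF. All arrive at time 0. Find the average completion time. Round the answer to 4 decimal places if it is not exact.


SJF order (ascending): [8, 10, 10, 14, 15]
Completion times:
  Job 1: burst=8, C=8
  Job 2: burst=10, C=18
  Job 3: burst=10, C=28
  Job 4: burst=14, C=42
  Job 5: burst=15, C=57
Average completion = 153/5 = 30.6

30.6


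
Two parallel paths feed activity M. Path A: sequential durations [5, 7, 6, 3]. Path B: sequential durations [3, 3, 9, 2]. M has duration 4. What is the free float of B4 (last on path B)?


ES(B4) = sum of predecessors on chain B = 15
EF(B4) = ES + duration = 15 + 2 = 17
Successor of B4 is M. ES(M) = max(sum(A), sum(B)) = max(21, 17) = 21
Free float = ES(successor) - EF(current) = 21 - 17 = 4

4


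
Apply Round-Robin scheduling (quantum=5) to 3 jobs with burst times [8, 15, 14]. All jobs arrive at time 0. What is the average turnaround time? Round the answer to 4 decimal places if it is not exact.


Time quantum = 5
Execution trace:
  J1 runs 5 units, time = 5
  J2 runs 5 units, time = 10
  J3 runs 5 units, time = 15
  J1 runs 3 units, time = 18
  J2 runs 5 units, time = 23
  J3 runs 5 units, time = 28
  J2 runs 5 units, time = 33
  J3 runs 4 units, time = 37
Finish times: [18, 33, 37]
Average turnaround = 88/3 = 29.3333

29.3333


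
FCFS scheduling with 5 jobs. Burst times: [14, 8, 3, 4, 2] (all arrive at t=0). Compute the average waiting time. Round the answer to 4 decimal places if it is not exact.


FCFS order (as given): [14, 8, 3, 4, 2]
Waiting times:
  Job 1: wait = 0
  Job 2: wait = 14
  Job 3: wait = 22
  Job 4: wait = 25
  Job 5: wait = 29
Sum of waiting times = 90
Average waiting time = 90/5 = 18.0

18.0


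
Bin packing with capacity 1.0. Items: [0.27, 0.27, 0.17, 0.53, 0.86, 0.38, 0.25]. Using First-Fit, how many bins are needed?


Place items sequentially using First-Fit:
  Item 0.27 -> new Bin 1
  Item 0.27 -> Bin 1 (now 0.54)
  Item 0.17 -> Bin 1 (now 0.71)
  Item 0.53 -> new Bin 2
  Item 0.86 -> new Bin 3
  Item 0.38 -> Bin 2 (now 0.91)
  Item 0.25 -> Bin 1 (now 0.96)
Total bins used = 3

3


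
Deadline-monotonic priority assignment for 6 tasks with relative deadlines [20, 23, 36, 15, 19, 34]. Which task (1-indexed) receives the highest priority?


Sort tasks by relative deadline (ascending):
  Task 4: deadline = 15
  Task 5: deadline = 19
  Task 1: deadline = 20
  Task 2: deadline = 23
  Task 6: deadline = 34
  Task 3: deadline = 36
Priority order (highest first): [4, 5, 1, 2, 6, 3]
Highest priority task = 4

4


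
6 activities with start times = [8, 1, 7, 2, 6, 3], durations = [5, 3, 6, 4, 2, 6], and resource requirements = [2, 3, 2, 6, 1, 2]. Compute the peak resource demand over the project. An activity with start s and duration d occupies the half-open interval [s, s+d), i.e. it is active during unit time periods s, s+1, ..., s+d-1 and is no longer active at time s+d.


Each activity i is active on [start_i, start_i + duration_i).
Compute total resource usage per time slot:
  t=0: active resources = [], total = 0
  t=1: active resources = [3], total = 3
  t=2: active resources = [3, 6], total = 9
  t=3: active resources = [3, 6, 2], total = 11
  t=4: active resources = [6, 2], total = 8
  t=5: active resources = [6, 2], total = 8
  t=6: active resources = [1, 2], total = 3
  t=7: active resources = [2, 1, 2], total = 5
  t=8: active resources = [2, 2, 2], total = 6
  t=9: active resources = [2, 2], total = 4
  t=10: active resources = [2, 2], total = 4
  t=11: active resources = [2, 2], total = 4
  t=12: active resources = [2, 2], total = 4
Peak resource demand = 11

11


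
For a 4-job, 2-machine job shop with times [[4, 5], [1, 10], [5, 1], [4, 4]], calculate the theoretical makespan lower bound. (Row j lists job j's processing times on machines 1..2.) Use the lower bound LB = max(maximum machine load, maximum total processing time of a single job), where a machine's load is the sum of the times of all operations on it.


Machine loads:
  Machine 1: 4 + 1 + 5 + 4 = 14
  Machine 2: 5 + 10 + 1 + 4 = 20
Max machine load = 20
Job totals:
  Job 1: 9
  Job 2: 11
  Job 3: 6
  Job 4: 8
Max job total = 11
Lower bound = max(20, 11) = 20

20


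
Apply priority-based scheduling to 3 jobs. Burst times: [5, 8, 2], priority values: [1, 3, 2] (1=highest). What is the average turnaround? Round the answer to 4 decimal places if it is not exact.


Sort by priority (ascending = highest first):
Order: [(1, 5), (2, 2), (3, 8)]
Completion times:
  Priority 1, burst=5, C=5
  Priority 2, burst=2, C=7
  Priority 3, burst=8, C=15
Average turnaround = 27/3 = 9.0

9.0


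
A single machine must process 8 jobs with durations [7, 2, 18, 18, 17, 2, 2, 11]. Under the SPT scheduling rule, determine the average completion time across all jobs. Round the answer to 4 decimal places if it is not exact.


Sort jobs by processing time (SPT order): [2, 2, 2, 7, 11, 17, 18, 18]
Compute completion times sequentially:
  Job 1: processing = 2, completes at 2
  Job 2: processing = 2, completes at 4
  Job 3: processing = 2, completes at 6
  Job 4: processing = 7, completes at 13
  Job 5: processing = 11, completes at 24
  Job 6: processing = 17, completes at 41
  Job 7: processing = 18, completes at 59
  Job 8: processing = 18, completes at 77
Sum of completion times = 226
Average completion time = 226/8 = 28.25

28.25


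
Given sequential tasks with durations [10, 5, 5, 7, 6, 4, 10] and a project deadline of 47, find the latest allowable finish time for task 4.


LF(activity 4) = deadline - sum of successor durations
Successors: activities 5 through 7 with durations [6, 4, 10]
Sum of successor durations = 20
LF = 47 - 20 = 27

27


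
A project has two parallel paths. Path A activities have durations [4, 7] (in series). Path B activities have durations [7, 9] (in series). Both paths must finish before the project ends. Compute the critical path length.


Path A total = 4 + 7 = 11
Path B total = 7 + 9 = 16
Critical path = longest path = max(11, 16) = 16

16


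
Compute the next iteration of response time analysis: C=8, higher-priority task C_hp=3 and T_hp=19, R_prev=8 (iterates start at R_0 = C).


R_next = C + ceil(R_prev / T_hp) * C_hp
ceil(8 / 19) = ceil(0.4211) = 1
Interference = 1 * 3 = 3
R_next = 8 + 3 = 11

11


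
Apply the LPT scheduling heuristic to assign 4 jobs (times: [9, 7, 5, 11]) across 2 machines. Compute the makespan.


Sort jobs in decreasing order (LPT): [11, 9, 7, 5]
Assign each job to the least loaded machine:
  Machine 1: jobs [11, 5], load = 16
  Machine 2: jobs [9, 7], load = 16
Makespan = max load = 16

16


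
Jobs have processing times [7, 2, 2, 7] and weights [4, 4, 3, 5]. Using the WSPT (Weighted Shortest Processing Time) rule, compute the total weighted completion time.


Compute p/w ratios and sort ascending (WSPT): [(2, 4), (2, 3), (7, 5), (7, 4)]
Compute weighted completion times:
  Job (p=2,w=4): C=2, w*C=4*2=8
  Job (p=2,w=3): C=4, w*C=3*4=12
  Job (p=7,w=5): C=11, w*C=5*11=55
  Job (p=7,w=4): C=18, w*C=4*18=72
Total weighted completion time = 147

147


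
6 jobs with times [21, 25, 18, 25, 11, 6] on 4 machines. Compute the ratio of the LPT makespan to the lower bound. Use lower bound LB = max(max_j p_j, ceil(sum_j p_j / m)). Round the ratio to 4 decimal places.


LPT order: [25, 25, 21, 18, 11, 6]
Machine loads after assignment: [25, 25, 27, 29]
LPT makespan = 29
Lower bound = max(max_job, ceil(total/4)) = max(25, 27) = 27
Ratio = 29 / 27 = 1.0741

1.0741


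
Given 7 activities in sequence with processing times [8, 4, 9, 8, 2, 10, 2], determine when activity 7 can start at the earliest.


Activity 7 starts after activities 1 through 6 complete.
Predecessor durations: [8, 4, 9, 8, 2, 10]
ES = 8 + 4 + 9 + 8 + 2 + 10 = 41

41


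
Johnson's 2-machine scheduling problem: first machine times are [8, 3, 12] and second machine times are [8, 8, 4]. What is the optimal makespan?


Apply Johnson's rule:
  Group 1 (a <= b): [(2, 3, 8), (1, 8, 8)]
  Group 2 (a > b): [(3, 12, 4)]
Optimal job order: [2, 1, 3]
Schedule:
  Job 2: M1 done at 3, M2 done at 11
  Job 1: M1 done at 11, M2 done at 19
  Job 3: M1 done at 23, M2 done at 27
Makespan = 27

27


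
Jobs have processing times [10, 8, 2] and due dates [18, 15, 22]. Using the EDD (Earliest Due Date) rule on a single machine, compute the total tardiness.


Sort by due date (EDD order): [(8, 15), (10, 18), (2, 22)]
Compute completion times and tardiness:
  Job 1: p=8, d=15, C=8, tardiness=max(0,8-15)=0
  Job 2: p=10, d=18, C=18, tardiness=max(0,18-18)=0
  Job 3: p=2, d=22, C=20, tardiness=max(0,20-22)=0
Total tardiness = 0

0


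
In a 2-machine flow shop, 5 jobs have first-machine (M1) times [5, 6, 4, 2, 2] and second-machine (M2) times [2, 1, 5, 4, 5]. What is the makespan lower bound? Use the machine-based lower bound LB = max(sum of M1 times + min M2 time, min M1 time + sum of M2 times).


LB1 = sum(M1 times) + min(M2 times) = 19 + 1 = 20
LB2 = min(M1 times) + sum(M2 times) = 2 + 17 = 19
Lower bound = max(LB1, LB2) = max(20, 19) = 20

20


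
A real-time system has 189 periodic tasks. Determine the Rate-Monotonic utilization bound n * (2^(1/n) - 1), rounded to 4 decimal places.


Compute 2^(1/189) = 1.0036741787
Subtract 1: 1.0036741787 - 1 = 0.0036741787
Multiply by n: 189 * 0.0036741787 = 0.6944197743
Round to 4 dp: 0.6944

0.6944


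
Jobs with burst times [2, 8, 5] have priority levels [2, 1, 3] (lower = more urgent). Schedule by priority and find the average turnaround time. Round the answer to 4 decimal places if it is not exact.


Sort by priority (ascending = highest first):
Order: [(1, 8), (2, 2), (3, 5)]
Completion times:
  Priority 1, burst=8, C=8
  Priority 2, burst=2, C=10
  Priority 3, burst=5, C=15
Average turnaround = 33/3 = 11.0

11.0


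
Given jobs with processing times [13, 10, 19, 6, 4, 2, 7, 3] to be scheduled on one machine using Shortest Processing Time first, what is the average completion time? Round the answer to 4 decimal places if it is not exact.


Sort jobs by processing time (SPT order): [2, 3, 4, 6, 7, 10, 13, 19]
Compute completion times sequentially:
  Job 1: processing = 2, completes at 2
  Job 2: processing = 3, completes at 5
  Job 3: processing = 4, completes at 9
  Job 4: processing = 6, completes at 15
  Job 5: processing = 7, completes at 22
  Job 6: processing = 10, completes at 32
  Job 7: processing = 13, completes at 45
  Job 8: processing = 19, completes at 64
Sum of completion times = 194
Average completion time = 194/8 = 24.25

24.25


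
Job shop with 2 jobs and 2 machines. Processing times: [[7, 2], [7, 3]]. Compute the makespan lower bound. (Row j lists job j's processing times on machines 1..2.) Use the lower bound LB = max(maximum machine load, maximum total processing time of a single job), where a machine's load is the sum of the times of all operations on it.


Machine loads:
  Machine 1: 7 + 7 = 14
  Machine 2: 2 + 3 = 5
Max machine load = 14
Job totals:
  Job 1: 9
  Job 2: 10
Max job total = 10
Lower bound = max(14, 10) = 14

14


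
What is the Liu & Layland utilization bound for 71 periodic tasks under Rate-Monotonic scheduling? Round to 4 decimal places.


Compute 2^(1/71) = 1.0098104463
Subtract 1: 1.0098104463 - 1 = 0.0098104463
Multiply by n: 71 * 0.0098104463 = 0.6965416873
Round to 4 dp: 0.6965

0.6965


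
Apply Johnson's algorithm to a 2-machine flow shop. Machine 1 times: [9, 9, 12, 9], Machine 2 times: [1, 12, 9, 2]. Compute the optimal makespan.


Apply Johnson's rule:
  Group 1 (a <= b): [(2, 9, 12)]
  Group 2 (a > b): [(3, 12, 9), (4, 9, 2), (1, 9, 1)]
Optimal job order: [2, 3, 4, 1]
Schedule:
  Job 2: M1 done at 9, M2 done at 21
  Job 3: M1 done at 21, M2 done at 30
  Job 4: M1 done at 30, M2 done at 32
  Job 1: M1 done at 39, M2 done at 40
Makespan = 40

40


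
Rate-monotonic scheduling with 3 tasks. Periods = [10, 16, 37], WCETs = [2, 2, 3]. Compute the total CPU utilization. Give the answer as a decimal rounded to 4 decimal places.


Compute individual utilizations (exact fractions):
  Task 1: C/T = 2/10 = 1/5 (approx. 0.2)
  Task 2: C/T = 2/16 = 1/8 (approx. 0.125)
  Task 3: C/T = 3/37 (approx. 0.0811)
Total utilization U = 1/5 + 1/8 + 3/37 = 601/1480
Rounded to 4 decimal places: U = 0.4061
RM (Liu & Layland) bound for 3 tasks = 0.779763; compare with U = 601/1480 (approx. 0.406081)
U <= bound, so schedulable by RM sufficient condition.

0.4061


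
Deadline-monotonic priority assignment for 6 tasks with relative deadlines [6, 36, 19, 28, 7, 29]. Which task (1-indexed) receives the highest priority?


Sort tasks by relative deadline (ascending):
  Task 1: deadline = 6
  Task 5: deadline = 7
  Task 3: deadline = 19
  Task 4: deadline = 28
  Task 6: deadline = 29
  Task 2: deadline = 36
Priority order (highest first): [1, 5, 3, 4, 6, 2]
Highest priority task = 1

1


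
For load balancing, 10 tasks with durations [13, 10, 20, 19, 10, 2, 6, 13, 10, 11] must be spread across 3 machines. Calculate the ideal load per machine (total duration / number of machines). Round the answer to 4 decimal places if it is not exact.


Total processing time = 13 + 10 + 20 + 19 + 10 + 2 + 6 + 13 + 10 + 11 = 114
Number of machines = 3
Ideal balanced load = 114 / 3 = 38.0

38.0


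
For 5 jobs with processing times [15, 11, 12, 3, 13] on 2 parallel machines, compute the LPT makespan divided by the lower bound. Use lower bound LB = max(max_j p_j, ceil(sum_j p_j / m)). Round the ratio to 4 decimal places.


LPT order: [15, 13, 12, 11, 3]
Machine loads after assignment: [26, 28]
LPT makespan = 28
Lower bound = max(max_job, ceil(total/2)) = max(15, 27) = 27
Ratio = 28 / 27 = 1.037

1.037


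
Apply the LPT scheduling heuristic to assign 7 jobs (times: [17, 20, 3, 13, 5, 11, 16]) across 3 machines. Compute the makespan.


Sort jobs in decreasing order (LPT): [20, 17, 16, 13, 11, 5, 3]
Assign each job to the least loaded machine:
  Machine 1: jobs [20, 5, 3], load = 28
  Machine 2: jobs [17, 11], load = 28
  Machine 3: jobs [16, 13], load = 29
Makespan = max load = 29

29


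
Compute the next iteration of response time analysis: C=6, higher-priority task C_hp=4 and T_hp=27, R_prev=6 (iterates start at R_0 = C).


R_next = C + ceil(R_prev / T_hp) * C_hp
ceil(6 / 27) = ceil(0.2222) = 1
Interference = 1 * 4 = 4
R_next = 6 + 4 = 10

10


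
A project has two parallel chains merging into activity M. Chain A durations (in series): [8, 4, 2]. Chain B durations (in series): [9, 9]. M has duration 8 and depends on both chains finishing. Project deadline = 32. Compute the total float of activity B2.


Forward pass: ES(B2) = sum of predecessors on chain B = 9
EF = ES + duration = 9 + 9 = 18
Backward pass: LF(M) = deadline = 32; LS(M) = 32 - 8 = 24
LF(B2) = LS(M) - sum(successors on chain B) = 24 - 0 = 24
LS = LF - duration = 24 - 9 = 15
Total float = LS - ES = 15 - 9 = 6

6


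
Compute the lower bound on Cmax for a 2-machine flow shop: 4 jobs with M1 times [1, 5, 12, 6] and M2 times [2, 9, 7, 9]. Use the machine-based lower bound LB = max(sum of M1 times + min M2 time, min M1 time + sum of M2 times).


LB1 = sum(M1 times) + min(M2 times) = 24 + 2 = 26
LB2 = min(M1 times) + sum(M2 times) = 1 + 27 = 28
Lower bound = max(LB1, LB2) = max(26, 28) = 28

28


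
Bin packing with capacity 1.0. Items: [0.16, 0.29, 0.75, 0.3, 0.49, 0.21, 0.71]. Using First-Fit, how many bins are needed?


Place items sequentially using First-Fit:
  Item 0.16 -> new Bin 1
  Item 0.29 -> Bin 1 (now 0.45)
  Item 0.75 -> new Bin 2
  Item 0.3 -> Bin 1 (now 0.75)
  Item 0.49 -> new Bin 3
  Item 0.21 -> Bin 1 (now 0.96)
  Item 0.71 -> new Bin 4
Total bins used = 4

4


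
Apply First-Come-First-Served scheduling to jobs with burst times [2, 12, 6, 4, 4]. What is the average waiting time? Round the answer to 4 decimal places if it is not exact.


FCFS order (as given): [2, 12, 6, 4, 4]
Waiting times:
  Job 1: wait = 0
  Job 2: wait = 2
  Job 3: wait = 14
  Job 4: wait = 20
  Job 5: wait = 24
Sum of waiting times = 60
Average waiting time = 60/5 = 12.0

12.0


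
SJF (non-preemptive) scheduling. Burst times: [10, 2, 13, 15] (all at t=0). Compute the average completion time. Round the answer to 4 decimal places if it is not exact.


SJF order (ascending): [2, 10, 13, 15]
Completion times:
  Job 1: burst=2, C=2
  Job 2: burst=10, C=12
  Job 3: burst=13, C=25
  Job 4: burst=15, C=40
Average completion = 79/4 = 19.75

19.75


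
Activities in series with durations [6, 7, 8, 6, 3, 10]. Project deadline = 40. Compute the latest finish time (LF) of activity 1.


LF(activity 1) = deadline - sum of successor durations
Successors: activities 2 through 6 with durations [7, 8, 6, 3, 10]
Sum of successor durations = 34
LF = 40 - 34 = 6

6


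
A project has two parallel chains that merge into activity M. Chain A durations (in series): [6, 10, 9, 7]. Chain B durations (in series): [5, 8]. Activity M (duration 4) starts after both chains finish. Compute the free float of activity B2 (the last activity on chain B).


ES(B2) = sum of predecessors on chain B = 5
EF(B2) = ES + duration = 5 + 8 = 13
Successor of B2 is M. ES(M) = max(sum(A), sum(B)) = max(32, 13) = 32
Free float = ES(successor) - EF(current) = 32 - 13 = 19

19
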